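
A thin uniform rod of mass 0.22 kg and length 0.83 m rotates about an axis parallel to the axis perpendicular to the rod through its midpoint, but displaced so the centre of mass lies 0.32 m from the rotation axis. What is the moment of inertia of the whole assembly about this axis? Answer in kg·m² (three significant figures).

0.0352

I_cm = (1/12)ML² = (1/12)(0.22)(0.83)² = 0.01263 kg·m²; centre at d = 0.32 m, so I = I_cm + Md² gives I = 0.01263 + (0.22)(0.32)² = 0.035158 kg·m².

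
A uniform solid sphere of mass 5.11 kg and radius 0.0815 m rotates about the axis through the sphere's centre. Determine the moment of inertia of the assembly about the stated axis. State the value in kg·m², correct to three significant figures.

0.0136

I_cm = (2/5)MR² = (2/5)(5.11)(0.0815)² = 0.013577 kg·m²; axis through the centre, so I = 0.013577 kg·m².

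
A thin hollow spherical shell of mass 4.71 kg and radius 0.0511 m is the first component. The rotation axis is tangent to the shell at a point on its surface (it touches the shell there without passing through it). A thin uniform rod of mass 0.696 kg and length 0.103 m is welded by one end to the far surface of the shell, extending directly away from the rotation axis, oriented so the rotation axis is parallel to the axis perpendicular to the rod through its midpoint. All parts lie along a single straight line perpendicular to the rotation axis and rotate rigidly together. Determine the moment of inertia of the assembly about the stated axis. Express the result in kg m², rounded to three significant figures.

Spherical shell: I_cm = (2/3)MR² = (2/3)(4.71)(0.0511)² = 0.0081992 kg m²; centre at d = 0.0511 m, so I = I_cm + Md² gives I = 0.0081992 + (4.71)(0.0511)² = 0.020498 kg m².
Thin rod: I_cm = (1/12)ML² = (1/12)(0.696)(0.103)² = 0.00061532 kg m²; centre at d = 0.0511 + 0.0511 + 0.0515 = 0.1537 m, so I = I_cm + Md² gives I = 0.00061532 + (0.696)(0.1537)² = 0.017057 kg m².
Total I = 0.020498 + 0.017057 = 0.037555 kg m².

0.0376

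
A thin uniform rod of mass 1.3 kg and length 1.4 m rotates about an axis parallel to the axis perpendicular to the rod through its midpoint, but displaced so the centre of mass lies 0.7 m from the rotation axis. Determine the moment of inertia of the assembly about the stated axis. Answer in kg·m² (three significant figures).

I_cm = (1/12)ML² = (1/12)(1.3)(1.4)² = 0.21233 kg·m²; centre at d = 0.7 m, so I = I_cm + Md² gives I = 0.21233 + (1.3)(0.7)² = 0.84933 kg·m².

0.849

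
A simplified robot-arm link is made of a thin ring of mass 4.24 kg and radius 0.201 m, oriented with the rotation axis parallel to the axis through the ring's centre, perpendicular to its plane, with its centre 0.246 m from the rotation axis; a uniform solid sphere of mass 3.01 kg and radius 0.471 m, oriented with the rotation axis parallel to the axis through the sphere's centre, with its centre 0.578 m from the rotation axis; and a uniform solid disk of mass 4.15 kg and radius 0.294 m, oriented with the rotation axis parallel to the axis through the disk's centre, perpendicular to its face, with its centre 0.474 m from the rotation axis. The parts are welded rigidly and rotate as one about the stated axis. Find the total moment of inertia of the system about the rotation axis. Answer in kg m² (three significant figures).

Thin ring: I_cm = MR² = (4.24)(0.201)² = 0.1713 kg m²; centre at d = 0.246 m, so the parallel axis theorem gives I = 0.1713 + (4.24)(0.246)² = 0.42789 kg m².
Solid sphere: I_cm = (2/5)MR² = (2/5)(3.01)(0.471)² = 0.2671 kg m²; centre at d = 0.578 m, so the parallel axis theorem gives I = 0.2671 + (3.01)(0.578)² = 1.2727 kg m².
Solid disk: I_cm = (1/2)MR² = (1/2)(4.15)(0.294)² = 0.17935 kg m²; centre at d = 0.474 m, so the parallel axis theorem gives I = 0.17935 + (4.15)(0.474)² = 1.1118 kg m².
Total I = 0.42789 + 1.2727 + 1.1118 = 2.8123 kg m².

2.81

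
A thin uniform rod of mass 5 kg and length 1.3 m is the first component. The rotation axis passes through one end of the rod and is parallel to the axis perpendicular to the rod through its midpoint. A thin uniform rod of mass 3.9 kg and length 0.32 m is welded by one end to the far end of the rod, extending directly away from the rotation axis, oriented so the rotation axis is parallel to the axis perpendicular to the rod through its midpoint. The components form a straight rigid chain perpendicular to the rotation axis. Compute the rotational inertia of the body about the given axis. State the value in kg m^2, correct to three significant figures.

11.2

Thin rod: I_cm = (1/12)ML² = (1/12)(5)(1.3)² = 0.70417 kg m^2; centre at d = 0.65 m, so the parallel axis theorem gives I = 0.70417 + (5)(0.65)² = 2.8167 kg m^2.
Thin rod: I_cm = (1/12)ML² = (1/12)(3.9)(0.32)² = 0.03328 kg m^2; centre at d = 0.65 + 0.65 + 0.16 = 1.46 m, so the parallel axis theorem gives I = 0.03328 + (3.9)(1.46)² = 8.3465 kg m^2.
Total I = 2.8167 + 8.3465 = 11.163 kg m^2.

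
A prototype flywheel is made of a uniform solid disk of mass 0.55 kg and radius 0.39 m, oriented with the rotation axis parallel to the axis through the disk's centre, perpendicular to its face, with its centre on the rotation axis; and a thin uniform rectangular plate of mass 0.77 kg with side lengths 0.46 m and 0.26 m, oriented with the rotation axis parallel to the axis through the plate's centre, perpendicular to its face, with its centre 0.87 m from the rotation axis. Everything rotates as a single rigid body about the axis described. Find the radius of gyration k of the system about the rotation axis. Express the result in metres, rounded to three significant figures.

Solid disk: I_cm = (1/2)MR² = (1/2)(0.55)(0.39)² = 0.041828 kg·m²; axis through the centre, so I = 0.041828 kg·m².
Rectangular plate: I_cm = (1/12)M(a²+b²) = (1/12)(0.77)[(0.46)² + (0.26)²] = 0.017915 kg·m²; centre at d = 0.87 m, so the parallel axis theorem gives I = 0.017915 + (0.77)(0.87)² = 0.60073 kg·m².
Total I = 0.64256 kg·m²; total mass M = 1.32 kg.
k = √(I/M) = √(0.64256/1.32) = 0.6977 m.

0.698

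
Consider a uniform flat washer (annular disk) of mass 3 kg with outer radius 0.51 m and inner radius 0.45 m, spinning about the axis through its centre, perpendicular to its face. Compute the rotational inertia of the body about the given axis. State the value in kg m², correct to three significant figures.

I_cm = (1/2)M(R²+r²) = (1/2)(3)[(0.51)² + (0.45)²] = 0.6939 kg m²; axis through the centre, so I = 0.6939 kg m².

0.694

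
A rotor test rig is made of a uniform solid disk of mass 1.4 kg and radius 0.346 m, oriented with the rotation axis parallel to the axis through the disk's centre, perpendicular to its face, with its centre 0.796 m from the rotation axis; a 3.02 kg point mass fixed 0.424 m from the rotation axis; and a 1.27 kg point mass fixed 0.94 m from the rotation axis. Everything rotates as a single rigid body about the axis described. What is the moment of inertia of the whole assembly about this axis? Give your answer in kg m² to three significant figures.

Solid disk: I_cm = (1/2)MR² = (1/2)(1.4)(0.346)² = 0.083801 kg m²; centre at d = 0.796 m, so the parallel axis theorem gives I = 0.083801 + (1.4)(0.796)² = 0.97086 kg m².
Point mass: I_cm = 0; centre at d = 0.424 m, so the parallel axis theorem gives I = 0 + (3.02)(0.424)² = 0.54292 kg m².
Point mass: I_cm = 0; centre at d = 0.94 m, so the parallel axis theorem gives I = 0 + (1.27)(0.94)² = 1.1222 kg m².
Total I = 0.97086 + 0.54292 + 1.1222 = 2.636 kg m².

2.64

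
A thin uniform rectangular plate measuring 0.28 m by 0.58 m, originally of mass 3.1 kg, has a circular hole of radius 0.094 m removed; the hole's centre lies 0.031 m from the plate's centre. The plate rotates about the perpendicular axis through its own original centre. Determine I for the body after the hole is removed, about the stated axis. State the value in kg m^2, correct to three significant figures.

Unpierced body about its centre: I₀ = (1/12)M(a²+b²) = (1/12)(3.1)[(0.28)² + (0.58)²] = 0.10716 kg m^2.
The removed disk has mass m = M·πr²/(ab) = (3.1)·π(0.094)²/(0.28·0.58) = 0.52988 kg (same uniform areal density).
Its moment of inertia about the rotation axis (parallel-axis theorem): I_hole = (1/2)mr² + md² = (1/2)(0.52988)(0.094)² + (0.52988)(0.031)² = 0.0028502 kg m^2.
Treating the hole as negative mass, I = I₀ − I_hole = 0.10716 − 0.0028502 = 0.10431 kg m^2.

0.104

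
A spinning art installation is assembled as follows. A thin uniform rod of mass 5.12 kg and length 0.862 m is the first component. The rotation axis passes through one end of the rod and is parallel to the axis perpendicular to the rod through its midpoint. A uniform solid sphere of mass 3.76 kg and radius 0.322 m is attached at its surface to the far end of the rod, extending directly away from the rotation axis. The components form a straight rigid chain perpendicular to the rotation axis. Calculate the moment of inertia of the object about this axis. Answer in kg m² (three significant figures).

Thin rod: I_cm = (1/12)ML² = (1/12)(5.12)(0.862)² = 0.31703 kg m²; centre at d = 0.431 m, so the parallel axis theorem gives I = 0.31703 + (5.12)(0.431)² = 1.2681 kg m².
Solid sphere: I_cm = (2/5)MR² = (2/5)(3.76)(0.322)² = 0.15594 kg m²; centre at d = 0.431 + 0.431 + 0.322 = 1.184 m, so the parallel axis theorem gives I = 0.15594 + (3.76)(1.184)² = 5.4269 kg m².
Total I = 1.2681 + 5.4269 = 6.695 kg m².

6.70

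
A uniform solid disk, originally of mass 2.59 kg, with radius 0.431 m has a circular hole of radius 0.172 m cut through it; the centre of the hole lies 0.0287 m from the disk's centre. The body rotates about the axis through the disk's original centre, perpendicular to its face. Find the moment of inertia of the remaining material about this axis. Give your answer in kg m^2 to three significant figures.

0.234

Unpierced body about its centre: I₀ = (1/2)MR² = (1/2)(2.59)(0.431)² = 0.24056 kg m^2.
The removed disk has mass m = M·(r/R)² = (2.59)(0.172/0.431)² = 0.41248 kg (same uniform areal density).
Its moment of inertia about the rotation axis (parallel-axis theorem): I_hole = (1/2)mr² + md² = (1/2)(0.41248)(0.172)² + (0.41248)(0.0287)² = 0.0064411 kg m^2.
Treating the hole as negative mass, I = I₀ − I_hole = 0.24056 − 0.0064411 = 0.23412 kg m^2.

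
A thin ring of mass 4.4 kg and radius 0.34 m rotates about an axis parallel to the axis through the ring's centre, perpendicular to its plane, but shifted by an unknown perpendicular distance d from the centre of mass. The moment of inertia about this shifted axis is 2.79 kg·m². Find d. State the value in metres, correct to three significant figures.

About the centre-of-mass axis, I_cm = MR² = (4.4)(0.34)² = 0.50864 kg·m².
Parallel axis theorem: I = I_cm + Md², so Md² = 2.79 − 0.50864 = 2.2814 kg·m².
d = √(2.2814 / 4.4) = 0.72006 m.

0.720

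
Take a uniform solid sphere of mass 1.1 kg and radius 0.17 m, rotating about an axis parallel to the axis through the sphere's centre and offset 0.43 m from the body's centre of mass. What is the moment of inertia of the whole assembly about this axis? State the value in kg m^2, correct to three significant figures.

I_cm = (2/5)MR² = (2/5)(1.1)(0.17)² = 0.012716 kg m^2; centre at d = 0.43 m, so the parallel axis theorem gives I = 0.012716 + (1.1)(0.43)² = 0.21611 kg m^2.

0.216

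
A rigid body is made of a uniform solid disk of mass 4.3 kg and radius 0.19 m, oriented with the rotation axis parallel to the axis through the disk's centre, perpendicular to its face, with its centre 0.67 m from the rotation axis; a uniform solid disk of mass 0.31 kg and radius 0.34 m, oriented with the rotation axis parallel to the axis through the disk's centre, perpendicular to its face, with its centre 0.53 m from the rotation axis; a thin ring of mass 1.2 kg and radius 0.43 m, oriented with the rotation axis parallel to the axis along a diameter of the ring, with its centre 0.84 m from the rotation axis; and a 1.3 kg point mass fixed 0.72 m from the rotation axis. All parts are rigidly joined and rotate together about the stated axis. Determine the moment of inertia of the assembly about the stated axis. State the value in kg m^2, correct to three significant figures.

3.74

Solid disk: I_cm = (1/2)MR² = (1/2)(4.3)(0.19)² = 0.077615 kg m^2; centre at d = 0.67 m, so the parallel axis theorem gives I = 0.077615 + (4.3)(0.67)² = 2.0079 kg m^2.
Solid disk: I_cm = (1/2)MR² = (1/2)(0.31)(0.34)² = 0.017918 kg m^2; centre at d = 0.53 m, so the parallel axis theorem gives I = 0.017918 + (0.31)(0.53)² = 0.105 kg m^2.
Thin ring: I_cm = (1/2)MR² = (1/2)(1.2)(0.43)² = 0.11094 kg m^2; centre at d = 0.84 m, so the parallel axis theorem gives I = 0.11094 + (1.2)(0.84)² = 0.95766 kg m^2.
Point mass: I_cm = 0; centre at d = 0.72 m, so the parallel axis theorem gives I = 0 + (1.3)(0.72)² = 0.67392 kg m^2.
Total I = 2.0079 + 0.105 + 0.95766 + 0.67392 = 3.7445 kg m^2.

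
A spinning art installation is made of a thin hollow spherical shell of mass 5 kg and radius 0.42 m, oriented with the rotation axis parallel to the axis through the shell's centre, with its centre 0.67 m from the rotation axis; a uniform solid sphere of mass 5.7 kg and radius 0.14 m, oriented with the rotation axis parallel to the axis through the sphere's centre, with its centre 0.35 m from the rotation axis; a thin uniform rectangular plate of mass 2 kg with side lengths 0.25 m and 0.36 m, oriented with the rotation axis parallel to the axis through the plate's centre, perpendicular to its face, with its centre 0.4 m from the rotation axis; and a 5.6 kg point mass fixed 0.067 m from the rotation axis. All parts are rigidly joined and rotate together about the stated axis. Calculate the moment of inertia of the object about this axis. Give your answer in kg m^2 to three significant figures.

Spherical shell: I_cm = (2/3)MR² = (2/3)(5)(0.42)² = 0.588 kg m^2; centre at d = 0.67 m, so I = I_cm + Md² gives I = 0.588 + (5)(0.67)² = 2.8325 kg m^2.
Solid sphere: I_cm = (2/5)MR² = (2/5)(5.7)(0.14)² = 0.044688 kg m^2; centre at d = 0.35 m, so I = I_cm + Md² gives I = 0.044688 + (5.7)(0.35)² = 0.74294 kg m^2.
Rectangular plate: I_cm = (1/12)M(a²+b²) = (1/12)(2)[(0.25)² + (0.36)²] = 0.032017 kg m^2; centre at d = 0.4 m, so I = I_cm + Md² gives I = 0.032017 + (2)(0.4)² = 0.35202 kg m^2.
Point mass: I_cm = 0; centre at d = 0.067 m, so I = I_cm + Md² gives I = 0 + (5.6)(0.067)² = 0.025138 kg m^2.
Total I = 2.8325 + 0.74294 + 0.35202 + 0.025138 = 3.9526 kg m^2.

3.95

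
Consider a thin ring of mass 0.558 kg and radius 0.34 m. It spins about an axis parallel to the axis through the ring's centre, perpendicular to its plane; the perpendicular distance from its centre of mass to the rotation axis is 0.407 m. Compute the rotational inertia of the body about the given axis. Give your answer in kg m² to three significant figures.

0.157

I_cm = MR² = (0.558)(0.34)² = 0.064505 kg m²; centre at d = 0.407 m, so the parallel axis theorem gives I = 0.064505 + (0.558)(0.407)² = 0.15694 kg m².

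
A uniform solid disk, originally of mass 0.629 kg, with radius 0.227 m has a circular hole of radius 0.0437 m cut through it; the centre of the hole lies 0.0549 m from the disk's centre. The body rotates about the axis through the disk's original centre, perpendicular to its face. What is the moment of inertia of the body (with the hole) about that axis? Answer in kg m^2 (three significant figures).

Unpierced body about its centre: I₀ = (1/2)MR² = (1/2)(0.629)(0.227)² = 0.016206 kg m^2.
The removed disk has mass m = M·(r/R)² = (0.629)(0.0437/0.227)² = 0.023311 kg (same uniform areal density).
Its moment of inertia about the rotation axis (parallel-axis theorem): I_hole = (1/2)mr² + md² = (1/2)(0.023311)(0.0437)² + (0.023311)(0.0549)² = 9.2518e-05 kg m^2.
Treating the hole as negative mass, I = I₀ − I_hole = 0.016206 − 9.2518e-05 = 0.016113 kg m^2.

0.0161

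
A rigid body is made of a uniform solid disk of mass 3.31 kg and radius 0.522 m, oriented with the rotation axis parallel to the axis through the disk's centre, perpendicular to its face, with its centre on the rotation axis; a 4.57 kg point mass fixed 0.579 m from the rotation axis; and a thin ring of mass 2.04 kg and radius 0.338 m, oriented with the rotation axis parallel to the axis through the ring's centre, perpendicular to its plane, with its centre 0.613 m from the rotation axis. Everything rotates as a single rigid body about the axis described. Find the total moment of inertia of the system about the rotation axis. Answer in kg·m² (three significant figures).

Solid disk: I_cm = (1/2)MR² = (1/2)(3.31)(0.522)² = 0.45096 kg·m²; axis through the centre, so I = 0.45096 kg·m².
Point mass: I_cm = 0; centre at d = 0.579 m, so I = I_cm + Md² gives I = 0 + (4.57)(0.579)² = 1.5321 kg·m².
Thin ring: I_cm = MR² = (2.04)(0.338)² = 0.23306 kg·m²; centre at d = 0.613 m, so I = I_cm + Md² gives I = 0.23306 + (2.04)(0.613)² = 0.99963 kg·m².
Total I = 0.45096 + 1.5321 + 0.99963 = 2.9826 kg·m².

2.98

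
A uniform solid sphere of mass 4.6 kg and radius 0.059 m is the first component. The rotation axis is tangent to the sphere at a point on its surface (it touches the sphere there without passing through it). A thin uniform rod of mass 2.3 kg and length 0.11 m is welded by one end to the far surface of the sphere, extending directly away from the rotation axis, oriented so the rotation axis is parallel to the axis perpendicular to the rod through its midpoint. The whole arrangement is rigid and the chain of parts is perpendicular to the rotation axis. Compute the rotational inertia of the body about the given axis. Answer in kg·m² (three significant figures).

Solid sphere: I_cm = (2/5)MR² = (2/5)(4.6)(0.059)² = 0.006405 kg·m²; centre at d = 0.059 m, so I = I_cm + Md² gives I = 0.006405 + (4.6)(0.059)² = 0.022418 kg·m².
Thin rod: I_cm = (1/12)ML² = (1/12)(2.3)(0.11)² = 0.0023192 kg·m²; centre at d = 0.059 + 0.059 + 0.055 = 0.173 m, so I = I_cm + Md² gives I = 0.0023192 + (2.3)(0.173)² = 0.071156 kg·m².
Total I = 0.022418 + 0.071156 = 0.093574 kg·m².

0.0936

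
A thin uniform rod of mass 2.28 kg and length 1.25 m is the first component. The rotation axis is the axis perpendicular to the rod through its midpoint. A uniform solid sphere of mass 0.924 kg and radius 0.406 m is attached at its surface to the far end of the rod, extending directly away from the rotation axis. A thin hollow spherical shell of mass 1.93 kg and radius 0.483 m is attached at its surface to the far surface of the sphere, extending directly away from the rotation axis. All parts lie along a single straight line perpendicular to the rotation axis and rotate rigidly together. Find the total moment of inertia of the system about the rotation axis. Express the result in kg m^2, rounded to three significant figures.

8.75

Thin rod: I_cm = (1/12)ML² = (1/12)(2.28)(1.25)² = 0.29687 kg m^2; axis through the centre, so I = 0.29687 kg m^2.
Solid sphere: I_cm = (2/5)MR² = (2/5)(0.924)(0.406)² = 0.060923 kg m^2; centre at d = 0.625 + 0.406 = 1.031 m, so the parallel axis theorem gives I = 0.060923 + (0.924)(1.031)² = 1.0431 kg m^2.
Spherical shell: I_cm = (2/3)MR² = (2/3)(1.93)(0.483)² = 0.30017 kg m^2; centre at d = 0.625 + 0.406 + 0.406 + 0.483 = 1.92 m, so the parallel axis theorem gives I = 0.30017 + (1.93)(1.92)² = 7.4149 kg m^2.
Total I = 0.29687 + 1.0431 + 7.4149 = 8.7549 kg m^2.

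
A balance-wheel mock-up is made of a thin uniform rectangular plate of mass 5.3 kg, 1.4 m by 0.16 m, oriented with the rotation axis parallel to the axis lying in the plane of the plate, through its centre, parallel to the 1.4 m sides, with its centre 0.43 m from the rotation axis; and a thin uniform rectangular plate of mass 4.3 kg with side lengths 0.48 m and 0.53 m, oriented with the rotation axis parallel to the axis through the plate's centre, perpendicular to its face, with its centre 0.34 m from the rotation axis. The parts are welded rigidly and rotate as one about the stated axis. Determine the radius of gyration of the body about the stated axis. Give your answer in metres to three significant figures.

Rectangular plate: I_cm = (1/12)Mb² = (1/12)(5.3)(0.16)² = 0.011307 kg·m²; centre at d = 0.43 m, so the parallel axis theorem gives I = 0.011307 + (5.3)(0.43)² = 0.99128 kg·m².
Rectangular plate: I_cm = (1/12)M(a²+b²) = (1/12)(4.3)[(0.48)² + (0.53)²] = 0.18322 kg·m²; centre at d = 0.34 m, so the parallel axis theorem gives I = 0.18322 + (4.3)(0.34)² = 0.6803 kg·m².
Total I = 1.6716 kg·m²; total mass M = 9.6 kg.
k = √(I/M) = √(1.6716/9.6) = 0.41728 m.

0.417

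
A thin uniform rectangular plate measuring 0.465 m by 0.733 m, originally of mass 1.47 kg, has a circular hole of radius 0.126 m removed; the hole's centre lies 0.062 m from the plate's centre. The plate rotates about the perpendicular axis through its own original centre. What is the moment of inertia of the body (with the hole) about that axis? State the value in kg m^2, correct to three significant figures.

Unpierced body about its centre: I₀ = (1/12)M(a²+b²) = (1/12)(1.47)[(0.465)² + (0.733)²] = 0.092305 kg m^2.
The removed disk has mass m = M·πr²/(ab) = (1.47)·π(0.126)²/(0.465·0.733) = 0.21511 kg (same uniform areal density).
Its moment of inertia about the rotation axis (parallel-axis theorem): I_hole = (1/2)mr² + md² = (1/2)(0.21511)(0.126)² + (0.21511)(0.062)² = 0.0025344 kg m^2.
Treating the hole as negative mass, I = I₀ − I_hole = 0.092305 − 0.0025344 = 0.089771 kg m^2.

0.0898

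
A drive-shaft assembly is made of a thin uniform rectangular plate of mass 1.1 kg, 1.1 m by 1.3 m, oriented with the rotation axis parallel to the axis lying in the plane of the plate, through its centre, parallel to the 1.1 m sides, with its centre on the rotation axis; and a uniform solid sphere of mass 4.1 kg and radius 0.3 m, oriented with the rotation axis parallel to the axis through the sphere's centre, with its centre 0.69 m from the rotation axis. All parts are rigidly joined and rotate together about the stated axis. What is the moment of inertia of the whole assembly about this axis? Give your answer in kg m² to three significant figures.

Rectangular plate: I_cm = (1/12)Mb² = (1/12)(1.1)(1.3)² = 0.15492 kg m²; axis through the centre, so I = 0.15492 kg m².
Solid sphere: I_cm = (2/5)MR² = (2/5)(4.1)(0.3)² = 0.1476 kg m²; centre at d = 0.69 m, so I = I_cm + Md² gives I = 0.1476 + (4.1)(0.69)² = 2.0996 kg m².
Total I = 0.15492 + 2.0996 = 2.2545 kg m².

2.25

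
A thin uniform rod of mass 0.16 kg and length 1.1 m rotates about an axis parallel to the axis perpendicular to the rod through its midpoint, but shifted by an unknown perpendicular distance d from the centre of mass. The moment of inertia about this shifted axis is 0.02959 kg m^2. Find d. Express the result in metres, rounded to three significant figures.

About the centre-of-mass axis, I_cm = (1/12)ML² = (1/12)(0.16)(1.1)² = 0.016133 kg m^2.
Parallel axis theorem: I = I_cm + Md², so Md² = 0.02959 − 0.016133 = 0.013457 kg m^2.
d = √(0.013457 / 0.16) = 0.29001 m.

0.290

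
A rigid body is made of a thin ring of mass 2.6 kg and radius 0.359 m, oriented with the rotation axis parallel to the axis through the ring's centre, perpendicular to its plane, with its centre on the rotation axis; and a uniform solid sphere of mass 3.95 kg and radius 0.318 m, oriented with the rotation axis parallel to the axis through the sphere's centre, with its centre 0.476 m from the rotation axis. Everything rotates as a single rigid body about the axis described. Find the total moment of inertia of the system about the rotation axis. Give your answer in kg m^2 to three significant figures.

1.39

Thin ring: I_cm = MR² = (2.6)(0.359)² = 0.33509 kg m^2; axis through the centre, so I = 0.33509 kg m^2.
Solid sphere: I_cm = (2/5)MR² = (2/5)(3.95)(0.318)² = 0.15978 kg m^2; centre at d = 0.476 m, so the parallel axis theorem gives I = 0.15978 + (3.95)(0.476)² = 1.0548 kg m^2.
Total I = 0.33509 + 1.0548 = 1.3898 kg m^2.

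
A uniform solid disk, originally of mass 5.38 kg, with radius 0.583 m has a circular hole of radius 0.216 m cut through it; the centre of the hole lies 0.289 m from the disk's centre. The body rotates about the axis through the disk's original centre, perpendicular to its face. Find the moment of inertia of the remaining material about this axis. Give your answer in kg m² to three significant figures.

0.835

Unpierced body about its centre: I₀ = (1/2)MR² = (1/2)(5.38)(0.583)² = 0.9143 kg m².
The removed disk has mass m = M·(r/R)² = (5.38)(0.216/0.583)² = 0.7385 kg (same uniform areal density).
Its moment of inertia about the rotation axis (parallel-axis theorem): I_hole = (1/2)mr² + md² = (1/2)(0.7385)(0.216)² + (0.7385)(0.289)² = 0.078908 kg m².
Treating the hole as negative mass, I = I₀ − I_hole = 0.9143 − 0.078908 = 0.83539 kg m².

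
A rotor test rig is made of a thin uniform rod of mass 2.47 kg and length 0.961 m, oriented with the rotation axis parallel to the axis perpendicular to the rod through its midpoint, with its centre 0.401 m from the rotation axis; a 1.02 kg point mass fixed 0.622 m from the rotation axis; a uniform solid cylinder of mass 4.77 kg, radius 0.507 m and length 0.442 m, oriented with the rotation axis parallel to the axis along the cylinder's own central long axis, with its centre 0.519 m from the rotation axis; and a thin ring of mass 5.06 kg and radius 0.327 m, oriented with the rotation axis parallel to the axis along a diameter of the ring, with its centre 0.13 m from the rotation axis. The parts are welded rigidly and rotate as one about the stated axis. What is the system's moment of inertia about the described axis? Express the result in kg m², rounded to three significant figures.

Thin rod: I_cm = (1/12)ML² = (1/12)(2.47)(0.961)² = 0.19009 kg m²; centre at d = 0.401 m, so I = I_cm + Md² gives I = 0.19009 + (2.47)(0.401)² = 0.58727 kg m².
Point mass: I_cm = 0; centre at d = 0.622 m, so I = I_cm + Md² gives I = 0 + (1.02)(0.622)² = 0.39462 kg m².
Solid cylinder: I_cm = (1/2)MR² = (1/2)(4.77)(0.507)² = 0.61306 kg m²; centre at d = 0.519 m, so I = I_cm + Md² gives I = 0.61306 + (4.77)(0.519)² = 1.8979 kg m².
Thin ring: I_cm = (1/2)MR² = (1/2)(5.06)(0.327)² = 0.27053 kg m²; centre at d = 0.13 m, so I = I_cm + Md² gives I = 0.27053 + (5.06)(0.13)² = 0.35604 kg m².
Total I = 0.58727 + 0.39462 + 1.8979 + 0.35604 = 3.2358 kg m².

3.24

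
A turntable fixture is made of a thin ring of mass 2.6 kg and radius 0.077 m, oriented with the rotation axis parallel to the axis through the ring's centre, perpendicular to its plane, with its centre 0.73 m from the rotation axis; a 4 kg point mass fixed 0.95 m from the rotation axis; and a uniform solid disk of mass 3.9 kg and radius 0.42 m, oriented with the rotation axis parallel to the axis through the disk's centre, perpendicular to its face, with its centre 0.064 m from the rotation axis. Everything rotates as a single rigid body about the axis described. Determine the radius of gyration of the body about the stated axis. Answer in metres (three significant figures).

Thin ring: I_cm = MR² = (2.6)(0.077)² = 0.015415 kg m²; centre at d = 0.73 m, so the parallel axis theorem gives I = 0.015415 + (2.6)(0.73)² = 1.401 kg m².
Point mass: I_cm = 0; centre at d = 0.95 m, so the parallel axis theorem gives I = 0 + (4)(0.95)² = 3.61 kg m².
Solid disk: I_cm = (1/2)MR² = (1/2)(3.9)(0.42)² = 0.34398 kg m²; centre at d = 0.064 m, so the parallel axis theorem gives I = 0.34398 + (3.9)(0.064)² = 0.35995 kg m².
Total I = 5.3709 kg m²; total mass M = 10.5 kg.
k = √(I/M) = √(5.3709/10.5) = 0.7152 m.

0.715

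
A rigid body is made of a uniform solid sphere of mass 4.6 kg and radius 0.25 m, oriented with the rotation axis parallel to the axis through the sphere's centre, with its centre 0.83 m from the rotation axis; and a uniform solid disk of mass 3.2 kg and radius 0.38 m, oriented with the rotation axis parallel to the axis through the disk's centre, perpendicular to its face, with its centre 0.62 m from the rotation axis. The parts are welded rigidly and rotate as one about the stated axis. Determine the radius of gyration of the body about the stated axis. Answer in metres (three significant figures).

0.780

Solid sphere: I_cm = (2/5)MR² = (2/5)(4.6)(0.25)² = 0.115 kg m^2; centre at d = 0.83 m, so the parallel axis theorem gives I = 0.115 + (4.6)(0.83)² = 3.2839 kg m^2.
Solid disk: I_cm = (1/2)MR² = (1/2)(3.2)(0.38)² = 0.23104 kg m^2; centre at d = 0.62 m, so the parallel axis theorem gives I = 0.23104 + (3.2)(0.62)² = 1.4611 kg m^2.
Total I = 4.7451 kg m^2; total mass M = 7.8 kg.
k = √(I/M) = √(4.7451/7.8) = 0.77996 m.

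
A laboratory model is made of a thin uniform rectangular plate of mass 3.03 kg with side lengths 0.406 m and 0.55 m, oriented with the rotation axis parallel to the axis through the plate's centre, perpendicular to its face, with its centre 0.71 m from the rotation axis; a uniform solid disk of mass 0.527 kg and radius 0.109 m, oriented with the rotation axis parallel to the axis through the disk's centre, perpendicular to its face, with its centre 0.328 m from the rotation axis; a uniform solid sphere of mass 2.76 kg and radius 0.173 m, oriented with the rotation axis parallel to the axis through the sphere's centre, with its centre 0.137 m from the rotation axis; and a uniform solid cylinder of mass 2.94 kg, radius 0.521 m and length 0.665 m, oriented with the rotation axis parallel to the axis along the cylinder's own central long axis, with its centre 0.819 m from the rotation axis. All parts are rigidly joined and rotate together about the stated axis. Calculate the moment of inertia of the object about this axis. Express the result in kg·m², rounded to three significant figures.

4.16

Rectangular plate: I_cm = (1/12)M(a²+b²) = (1/12)(3.03)[(0.406)² + (0.55)²] = 0.118 kg·m²; centre at d = 0.71 m, so the parallel axis theorem gives I = 0.118 + (3.03)(0.71)² = 1.6454 kg·m².
Solid disk: I_cm = (1/2)MR² = (1/2)(0.527)(0.109)² = 0.0031306 kg·m²; centre at d = 0.328 m, so the parallel axis theorem gives I = 0.0031306 + (0.527)(0.328)² = 0.059827 kg·m².
Solid sphere: I_cm = (2/5)MR² = (2/5)(2.76)(0.173)² = 0.033042 kg·m²; centre at d = 0.137 m, so the parallel axis theorem gives I = 0.033042 + (2.76)(0.137)² = 0.084844 kg·m².
Solid cylinder: I_cm = (1/2)MR² = (1/2)(2.94)(0.521)² = 0.39902 kg·m²; centre at d = 0.819 m, so the parallel axis theorem gives I = 0.39902 + (2.94)(0.819)² = 2.3711 kg·m².
Total I = 1.6454 + 0.059827 + 0.084844 + 2.3711 = 4.1612 kg·m².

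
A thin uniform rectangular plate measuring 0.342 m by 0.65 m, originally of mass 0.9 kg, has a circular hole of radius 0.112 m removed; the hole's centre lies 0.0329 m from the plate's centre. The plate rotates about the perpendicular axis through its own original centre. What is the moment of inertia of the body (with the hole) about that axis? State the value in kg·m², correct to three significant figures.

Unpierced body about its centre: I₀ = (1/12)M(a²+b²) = (1/12)(0.9)[(0.342)² + (0.65)²] = 0.04046 kg·m².
The removed disk has mass m = M·πr²/(ab) = (0.9)·π(0.112)²/(0.342·0.65) = 0.15955 kg (same uniform areal density).
Its moment of inertia about the rotation axis (parallel-axis theorem): I_hole = (1/2)mr² + md² = (1/2)(0.15955)(0.112)² + (0.15955)(0.0329)² = 0.0011734 kg·m².
Treating the hole as negative mass, I = I₀ − I_hole = 0.04046 − 0.0011734 = 0.039286 kg·m².

0.0393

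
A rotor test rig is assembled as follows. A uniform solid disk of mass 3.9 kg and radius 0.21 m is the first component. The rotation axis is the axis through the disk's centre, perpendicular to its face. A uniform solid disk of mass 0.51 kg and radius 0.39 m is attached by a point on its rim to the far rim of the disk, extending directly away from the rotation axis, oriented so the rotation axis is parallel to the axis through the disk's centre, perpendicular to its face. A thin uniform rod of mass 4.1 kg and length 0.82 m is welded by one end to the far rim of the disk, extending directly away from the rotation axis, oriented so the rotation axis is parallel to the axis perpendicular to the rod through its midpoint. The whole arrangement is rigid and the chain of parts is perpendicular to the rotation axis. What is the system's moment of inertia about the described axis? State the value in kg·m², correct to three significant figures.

8.57

Solid disk: I_cm = (1/2)MR² = (1/2)(3.9)(0.21)² = 0.085995 kg·m²; axis through the centre, so I = 0.085995 kg·m².
Solid disk: I_cm = (1/2)MR² = (1/2)(0.51)(0.39)² = 0.038786 kg·m²; centre at d = 0.21 + 0.39 = 0.6 m, so the parallel axis theorem gives I = 0.038786 + (0.51)(0.6)² = 0.22239 kg·m².
Thin rod: I_cm = (1/12)ML² = (1/12)(4.1)(0.82)² = 0.22974 kg·m²; centre at d = 0.21 + 0.39 + 0.39 + 0.41 = 1.4 m, so the parallel axis theorem gives I = 0.22974 + (4.1)(1.4)² = 8.2657 kg·m².
Total I = 0.085995 + 0.22239 + 8.2657 = 8.5741 kg·m².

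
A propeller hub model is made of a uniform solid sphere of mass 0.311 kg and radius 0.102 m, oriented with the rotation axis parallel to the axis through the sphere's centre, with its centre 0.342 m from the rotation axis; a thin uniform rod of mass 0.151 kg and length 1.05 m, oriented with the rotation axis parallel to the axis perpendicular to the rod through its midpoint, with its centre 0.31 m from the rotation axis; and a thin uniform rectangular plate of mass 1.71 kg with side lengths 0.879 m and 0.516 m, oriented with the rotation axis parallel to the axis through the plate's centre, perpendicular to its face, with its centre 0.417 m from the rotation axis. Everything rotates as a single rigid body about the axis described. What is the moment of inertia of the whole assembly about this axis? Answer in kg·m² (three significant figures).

Solid sphere: I_cm = (2/5)MR² = (2/5)(0.311)(0.102)² = 0.0012943 kg·m²; centre at d = 0.342 m, so the parallel axis theorem gives I = 0.0012943 + (0.311)(0.342)² = 0.03767 kg·m².
Thin rod: I_cm = (1/12)ML² = (1/12)(0.151)(1.05)² = 0.013873 kg·m²; centre at d = 0.31 m, so the parallel axis theorem gives I = 0.013873 + (0.151)(0.31)² = 0.028384 kg·m².
Rectangular plate: I_cm = (1/12)M(a²+b²) = (1/12)(1.71)[(0.879)² + (0.516)²] = 0.14804 kg·m²; centre at d = 0.417 m, so the parallel axis theorem gives I = 0.14804 + (1.71)(0.417)² = 0.44539 kg·m².
Total I = 0.03767 + 0.028384 + 0.44539 = 0.51145 kg·m².

0.511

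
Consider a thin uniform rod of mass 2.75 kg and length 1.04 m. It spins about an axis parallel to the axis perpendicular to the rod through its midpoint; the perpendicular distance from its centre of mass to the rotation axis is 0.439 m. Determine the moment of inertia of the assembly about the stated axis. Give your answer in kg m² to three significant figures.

0.778

I_cm = (1/12)ML² = (1/12)(2.75)(1.04)² = 0.24787 kg m²; centre at d = 0.439 m, so I = I_cm + Md² gives I = 0.24787 + (2.75)(0.439)² = 0.77785 kg m².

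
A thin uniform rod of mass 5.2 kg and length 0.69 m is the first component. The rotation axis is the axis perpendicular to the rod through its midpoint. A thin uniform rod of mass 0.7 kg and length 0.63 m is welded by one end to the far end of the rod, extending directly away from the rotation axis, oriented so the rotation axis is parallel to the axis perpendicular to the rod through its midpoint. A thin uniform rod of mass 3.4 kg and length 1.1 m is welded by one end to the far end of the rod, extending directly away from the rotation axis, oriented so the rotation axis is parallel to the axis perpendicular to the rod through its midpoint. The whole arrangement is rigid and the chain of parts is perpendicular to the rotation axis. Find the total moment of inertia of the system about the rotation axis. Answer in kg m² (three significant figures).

Thin rod: I_cm = (1/12)ML² = (1/12)(5.2)(0.69)² = 0.20631 kg m²; axis through the centre, so I = 0.20631 kg m².
Thin rod: I_cm = (1/12)ML² = (1/12)(0.7)(0.63)² = 0.023152 kg m²; centre at d = 0.345 + 0.315 = 0.66 m, so I = I_cm + Md² gives I = 0.023152 + (0.7)(0.66)² = 0.32807 kg m².
Thin rod: I_cm = (1/12)ML² = (1/12)(3.4)(1.1)² = 0.34283 kg m²; centre at d = 0.345 + 0.315 + 0.315 + 0.55 = 1.525 m, so I = I_cm + Md² gives I = 0.34283 + (3.4)(1.525)² = 8.25 kg m².
Total I = 0.20631 + 0.32807 + 8.25 = 8.7843 kg m².

8.78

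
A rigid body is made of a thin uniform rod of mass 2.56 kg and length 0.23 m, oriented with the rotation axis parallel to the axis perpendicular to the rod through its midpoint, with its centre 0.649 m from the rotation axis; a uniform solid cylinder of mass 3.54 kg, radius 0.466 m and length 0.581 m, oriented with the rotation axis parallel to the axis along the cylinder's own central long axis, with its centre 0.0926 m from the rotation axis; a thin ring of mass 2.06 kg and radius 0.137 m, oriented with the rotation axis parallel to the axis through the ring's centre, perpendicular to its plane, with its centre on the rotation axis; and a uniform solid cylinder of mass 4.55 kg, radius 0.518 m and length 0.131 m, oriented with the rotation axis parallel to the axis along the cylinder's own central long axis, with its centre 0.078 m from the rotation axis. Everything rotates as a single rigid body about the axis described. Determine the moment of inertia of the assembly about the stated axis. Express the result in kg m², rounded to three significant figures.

Thin rod: I_cm = (1/12)ML² = (1/12)(2.56)(0.23)² = 0.011285 kg m²; centre at d = 0.649 m, so the parallel axis theorem gives I = 0.011285 + (2.56)(0.649)² = 1.0896 kg m².
Solid cylinder: I_cm = (1/2)MR² = (1/2)(3.54)(0.466)² = 0.38437 kg m²; centre at d = 0.0926 m, so the parallel axis theorem gives I = 0.38437 + (3.54)(0.0926)² = 0.41472 kg m².
Thin ring: I_cm = MR² = (2.06)(0.137)² = 0.038664 kg m²; axis through the centre, so I = 0.038664 kg m².
Solid cylinder: I_cm = (1/2)MR² = (1/2)(4.55)(0.518)² = 0.61044 kg m²; centre at d = 0.078 m, so the parallel axis theorem gives I = 0.61044 + (4.55)(0.078)² = 0.63812 kg m².
Total I = 1.0896 + 0.41472 + 0.038664 + 0.63812 = 2.1811 kg m².

2.18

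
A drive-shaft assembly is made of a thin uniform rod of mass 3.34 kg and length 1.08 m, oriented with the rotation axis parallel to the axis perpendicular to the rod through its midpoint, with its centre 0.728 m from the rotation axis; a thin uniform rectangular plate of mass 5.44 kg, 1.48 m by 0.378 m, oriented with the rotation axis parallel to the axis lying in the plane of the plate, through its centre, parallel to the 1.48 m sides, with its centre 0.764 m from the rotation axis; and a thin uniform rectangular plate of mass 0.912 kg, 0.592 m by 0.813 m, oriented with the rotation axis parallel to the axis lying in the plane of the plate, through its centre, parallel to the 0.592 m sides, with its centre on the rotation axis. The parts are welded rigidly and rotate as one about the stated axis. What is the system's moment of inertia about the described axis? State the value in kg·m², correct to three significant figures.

Thin rod: I_cm = (1/12)ML² = (1/12)(3.34)(1.08)² = 0.32465 kg·m²; centre at d = 0.728 m, so the parallel axis theorem gives I = 0.32465 + (3.34)(0.728)² = 2.0948 kg·m².
Rectangular plate: I_cm = (1/12)Mb² = (1/12)(5.44)(0.378)² = 0.064774 kg·m²; centre at d = 0.764 m, so the parallel axis theorem gives I = 0.064774 + (5.44)(0.764)² = 3.2401 kg·m².
Rectangular plate: I_cm = (1/12)Mb² = (1/12)(0.912)(0.813)² = 0.050234 kg·m²; axis through the centre, so I = 0.050234 kg·m².
Total I = 2.0948 + 3.2401 + 0.050234 = 5.3851 kg·m².

5.39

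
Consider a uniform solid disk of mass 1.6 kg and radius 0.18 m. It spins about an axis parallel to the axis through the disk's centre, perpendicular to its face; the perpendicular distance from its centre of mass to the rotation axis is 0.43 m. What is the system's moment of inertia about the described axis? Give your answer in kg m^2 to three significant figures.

I_cm = (1/2)MR² = (1/2)(1.6)(0.18)² = 0.02592 kg m^2; centre at d = 0.43 m, so I = I_cm + Md² gives I = 0.02592 + (1.6)(0.43)² = 0.32176 kg m^2.

0.322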